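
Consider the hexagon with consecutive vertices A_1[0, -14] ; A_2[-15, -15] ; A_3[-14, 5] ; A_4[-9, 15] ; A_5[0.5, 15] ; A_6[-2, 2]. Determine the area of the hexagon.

Apply the shoelace formula: 2A = Σ (x_i·y_{i+1} − x_{i+1}·y_i), indices taken mod 6.
Σ = (-210) + (-285) + (-165) + (-142.5) + (31) + (28) = -743.5
Area = |Σ|/2 = 371.75.

371.75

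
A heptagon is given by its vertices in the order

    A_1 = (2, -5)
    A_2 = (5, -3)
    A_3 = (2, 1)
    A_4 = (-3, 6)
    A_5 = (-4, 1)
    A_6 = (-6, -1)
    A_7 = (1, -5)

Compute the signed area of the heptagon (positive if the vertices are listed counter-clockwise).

56

Apply Gauss's area formula: 2A = Σ (x_i·y_{i+1} − x_{i+1}·y_i), indices taken mod 7.
Cross-terms: 19, 11, 15, 21, 10, 31, 5  ⇒  Σ = 112
Signed area = Σ/2 = 56 (positive ⇒ counter-clockwise traversal).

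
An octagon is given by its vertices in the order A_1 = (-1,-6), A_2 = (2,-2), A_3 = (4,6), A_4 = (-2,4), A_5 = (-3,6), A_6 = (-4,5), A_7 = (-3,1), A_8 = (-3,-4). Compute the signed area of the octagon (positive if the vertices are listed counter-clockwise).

Cross-terms: 14, 20, 28, 0, 9, 11, 15, 14  ⇒  Σ = 111
Signed area = Σ/2 = 55.5 (positive ⇒ counter-clockwise traversal).

55.5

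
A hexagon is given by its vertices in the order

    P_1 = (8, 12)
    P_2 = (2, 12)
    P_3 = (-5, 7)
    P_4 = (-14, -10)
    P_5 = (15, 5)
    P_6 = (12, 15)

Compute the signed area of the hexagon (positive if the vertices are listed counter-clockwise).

281.5

Σ = (72) + (74) + (148) + (80) + (165) + (24) = 563
Signed area = Σ/2 = 281.5 (positive ⇒ counter-clockwise traversal).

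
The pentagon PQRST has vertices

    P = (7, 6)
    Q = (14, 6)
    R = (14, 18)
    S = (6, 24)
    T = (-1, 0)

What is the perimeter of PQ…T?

64

|PQ| = √((7)² + (0)²) = √49 = 7
|QR| = √((0)² + (12)²) = √144 = 12
|RS| = √((-8)² + (6)²) = √100 = 10
|ST| = √((-7)² + (-24)²) = √625 = 25
|TP| = √((8)² + (6)²) = √100 = 10
Perimeter = 7 + 12 + 10 + 25 + 10 = 64.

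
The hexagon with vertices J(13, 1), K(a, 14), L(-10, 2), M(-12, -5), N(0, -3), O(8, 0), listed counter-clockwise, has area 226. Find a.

The doubled signed area Σ (x_i y_{i+1} − x_{i+1} y_i) is linear in a.
With a=0 it equals 464; the coefficient of a is 1 (from the two edges through K).
So 1·a + 464 = 2·226 = 452 ⇒ a = -12.

-12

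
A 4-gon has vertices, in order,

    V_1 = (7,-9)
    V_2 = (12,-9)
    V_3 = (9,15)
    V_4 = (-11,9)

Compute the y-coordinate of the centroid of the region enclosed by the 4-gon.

Apply the shoelace (surveyor's) formula. First the cross-terms c_i = x_i·y_{i+1} − x_{i+1}·y_i:
  45, 261, 246, 36  ⇒  2A = 588, A = 294.
Then Σ (y_i + y_{i+1})·c_i = 6660, so ȳ = 6660 / (6·294) = 185/49.

185/49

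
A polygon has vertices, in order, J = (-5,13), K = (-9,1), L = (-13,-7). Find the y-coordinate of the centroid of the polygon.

Apply Gauss's area formula. First the cross-terms c_i = x_i·y_{i+1} − x_{i+1}·y_i:
  112, 76, -204  ⇒  2A = -16, A = -8.
Then Σ (y_i + y_{i+1})·c_i = -112, so ȳ = -112 / (6·(-8)) = 7/3.

7/3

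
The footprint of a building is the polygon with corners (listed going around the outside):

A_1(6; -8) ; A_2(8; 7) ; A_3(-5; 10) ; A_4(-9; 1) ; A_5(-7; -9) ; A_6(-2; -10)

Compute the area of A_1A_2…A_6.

261

Σ = (106) + (115) + (85) + (88) + (52) + (76) = 522
Area = |Σ|/2 = 261.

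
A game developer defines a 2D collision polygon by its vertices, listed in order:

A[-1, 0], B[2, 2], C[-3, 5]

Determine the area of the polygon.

9.5

Σ = (-2) + (16) + (5) = 19
Area = |Σ|/2 = 9.5.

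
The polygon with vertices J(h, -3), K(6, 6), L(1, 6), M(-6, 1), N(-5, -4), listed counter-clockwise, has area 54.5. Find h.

-2

Write out the shoelace sum; only the two edges meeting at J involve h:
2·Area = [((-5)·(-3) − h·(-4)) + (h·6 − 6·(-3))] + 96
       = 10·h + 129 = 109
⇒ h = -2.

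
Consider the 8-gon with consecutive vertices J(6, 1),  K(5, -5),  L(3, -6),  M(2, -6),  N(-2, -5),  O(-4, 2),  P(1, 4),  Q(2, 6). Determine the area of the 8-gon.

Σ = (-35) + (-15) + (-6) + (-22) + (-24) + (-18) + (-2) + (-34) = -156
Area = |Σ|/2 = 78.

78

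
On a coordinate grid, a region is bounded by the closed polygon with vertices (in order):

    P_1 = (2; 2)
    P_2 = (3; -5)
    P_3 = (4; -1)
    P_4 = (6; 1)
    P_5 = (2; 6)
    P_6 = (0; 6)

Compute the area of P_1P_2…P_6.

22.5

Cross-terms: -16, 17, 10, 34, 12, -12  ⇒  Σ = 45
Area = |Σ|/2 = 22.5.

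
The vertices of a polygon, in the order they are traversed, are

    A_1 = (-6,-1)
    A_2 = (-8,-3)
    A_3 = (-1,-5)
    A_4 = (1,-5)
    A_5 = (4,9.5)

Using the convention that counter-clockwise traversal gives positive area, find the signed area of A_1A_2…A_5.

Σ = (10) + (37) + (10) + (29.5) + (53) = 139.5
Signed area = Σ/2 = 69.75 (positive ⇒ counter-clockwise traversal).

69.75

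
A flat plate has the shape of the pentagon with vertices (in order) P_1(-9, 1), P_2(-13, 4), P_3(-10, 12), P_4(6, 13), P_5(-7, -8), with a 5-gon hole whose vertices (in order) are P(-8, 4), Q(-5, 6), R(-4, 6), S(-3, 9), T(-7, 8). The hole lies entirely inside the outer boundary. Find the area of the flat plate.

177

Outer boundary:
Apply Gauss's area formula: 2A = Σ (x_i·y_{i+1} − x_{i+1}·y_i), indices taken mod 5.
Σ = (-23) + (-116) + (-202) + (43) + (-79) = -377
Area = |Σ|/2 = 188.5.
Hole:
Apply Gauss's area formula: 2A = Σ (x_i·y_{i+1} − x_{i+1}·y_i), indices taken mod 5.
Cross-terms: -28, -6, -18, 39, 36  ⇒  Σ = 23
Area = |Σ|/2 = 11.5.
Net area = 188.5 − 11.5 = 177.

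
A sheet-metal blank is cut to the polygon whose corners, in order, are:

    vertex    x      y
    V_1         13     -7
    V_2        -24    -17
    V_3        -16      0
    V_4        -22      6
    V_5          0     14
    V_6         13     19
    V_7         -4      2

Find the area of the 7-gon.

571.5

Apply Gauss's area formula: 2A = Σ (x_i·y_{i+1} − x_{i+1}·y_i), indices taken mod 7.
Σ = (-389) + (-272) + (-96) + (-308) + (-182) + (102) + (2) = -1143
Area = |Σ|/2 = 571.5.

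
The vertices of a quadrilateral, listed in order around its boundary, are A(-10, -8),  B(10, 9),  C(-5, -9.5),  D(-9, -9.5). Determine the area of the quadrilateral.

60.5

Cross-terms: -10, -50, -38, -23  ⇒  Σ = -121
Area = |Σ|/2 = 60.5.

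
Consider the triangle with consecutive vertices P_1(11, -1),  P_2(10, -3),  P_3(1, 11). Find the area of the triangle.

16

Apply the surveyor's formula: 2A = Σ (x_i·y_{i+1} − x_{i+1}·y_i), indices taken mod 3.
P_1→P_2: (11)(-3) − (10)(-1) = -23
P_2→P_3: (10)(11) − (1)(-3) = 113
P_3→P_1: (1)(-1) − (11)(11) = -122
Σ = -32
Area = |Σ|/2 = 16.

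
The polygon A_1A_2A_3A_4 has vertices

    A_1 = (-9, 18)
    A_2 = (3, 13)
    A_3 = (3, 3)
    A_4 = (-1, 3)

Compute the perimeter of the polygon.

|A_1A_2| = √((12)² + (-5)²) = √169 = 13
|A_2A_3| = √((0)² + (-10)²) = √100 = 10
|A_3A_4| = √((-4)² + (0)²) = √16 = 4
|A_4A_1| = √((-8)² + (15)²) = √289 = 17
Perimeter = 13 + 10 + 4 + 17 = 44.

44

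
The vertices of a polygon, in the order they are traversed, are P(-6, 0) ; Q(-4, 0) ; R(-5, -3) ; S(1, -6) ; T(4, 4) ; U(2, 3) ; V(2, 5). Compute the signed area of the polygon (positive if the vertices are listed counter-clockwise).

Apply the shoelace formula: 2A = Σ (x_i·y_{i+1} − x_{i+1}·y_i), indices taken mod 7.
Σ = (0) + (12) + (33) + (28) + (4) + (4) + (30) = 111
Signed area = Σ/2 = 55.5 (positive ⇒ counter-clockwise traversal).

55.5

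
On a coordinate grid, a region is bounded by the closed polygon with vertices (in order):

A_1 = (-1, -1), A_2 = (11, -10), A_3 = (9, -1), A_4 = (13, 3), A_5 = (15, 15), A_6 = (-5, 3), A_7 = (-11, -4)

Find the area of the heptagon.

Apply the shoelace formula: 2A = Σ (x_i·y_{i+1} − x_{i+1}·y_i), indices taken mod 7.
A_1→A_2: (-1)(-10) − (11)(-1) = 21
A_2→A_3: (11)(-1) − (9)(-10) = 79
A_3→A_4: (9)(3) − (13)(-1) = 40
A_4→A_5: (13)(15) − (15)(3) = 150
A_5→A_6: (15)(3) − (-5)(15) = 120
A_6→A_7: (-5)(-4) − (-11)(3) = 53
A_7→A_1: (-11)(-1) − (-1)(-4) = 7
Σ = 470
Area = |Σ|/2 = 235.

235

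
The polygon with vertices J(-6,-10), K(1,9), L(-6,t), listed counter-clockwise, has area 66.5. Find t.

The doubled signed area Σ (x_i y_{i+1} − x_{i+1} y_i) is linear in t.
With t=0 it equals 70; the coefficient of t is 7 (from the two edges through L).
So 7·t + 70 = 2·66.5 = 133 ⇒ t = 9.

9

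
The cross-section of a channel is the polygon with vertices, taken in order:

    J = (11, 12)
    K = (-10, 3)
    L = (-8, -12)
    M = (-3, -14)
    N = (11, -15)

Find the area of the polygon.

Apply Gauss's area formula: 2A = Σ (x_i·y_{i+1} − x_{i+1}·y_i), indices taken mod 5.
J→K: (11)(3) − (-10)(12) = 153
K→L: (-10)(-12) − (-8)(3) = 144
L→M: (-8)(-14) − (-3)(-12) = 76
M→N: (-3)(-15) − (11)(-14) = 199
N→J: (11)(12) − (11)(-15) = 297
Σ = 869
Area = |Σ|/2 = 434.5.

434.5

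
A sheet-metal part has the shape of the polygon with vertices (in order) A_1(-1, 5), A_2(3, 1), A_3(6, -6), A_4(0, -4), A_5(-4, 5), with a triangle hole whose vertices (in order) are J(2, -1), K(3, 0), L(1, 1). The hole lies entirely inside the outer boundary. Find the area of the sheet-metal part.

Outer boundary:
Apply the shoelace (surveyor's) formula: 2A = Σ (x_i·y_{i+1} − x_{i+1}·y_i), indices taken mod 5.
Σ = (-16) + (-24) + (-24) + (-16) + (-15) = -95
Area = |Σ|/2 = 47.5.
Hole:
J→K: (2)(0) − (3)(-1) = 3
K→L: (3)(1) − (1)(0) = 3
L→J: (1)(-1) − (2)(1) = -3
Σ = 3
Area = |Σ|/2 = 1.5.
Net area = 47.5 − 1.5 = 46.

46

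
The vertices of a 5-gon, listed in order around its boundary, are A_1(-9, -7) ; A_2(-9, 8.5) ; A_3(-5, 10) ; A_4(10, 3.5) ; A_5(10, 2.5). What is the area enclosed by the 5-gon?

181

Cross-terms: -139.5, -47.5, -117.5, -10, -47.5  ⇒  Σ = -362
Area = |Σ|/2 = 181.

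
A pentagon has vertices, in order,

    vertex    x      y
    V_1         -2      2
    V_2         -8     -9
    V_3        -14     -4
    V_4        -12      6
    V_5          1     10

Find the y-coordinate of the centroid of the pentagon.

Apply Gauss's area formula. First the cross-terms c_i = x_i·y_{i+1} − x_{i+1}·y_i:
  34, -94, -132, -126, 22  ⇒  2A = -296, A = -148.
Then Σ (y_i + y_{i+1})·c_i = -1032, so ȳ = -1032 / (6·(-148)) = 43/37.

43/37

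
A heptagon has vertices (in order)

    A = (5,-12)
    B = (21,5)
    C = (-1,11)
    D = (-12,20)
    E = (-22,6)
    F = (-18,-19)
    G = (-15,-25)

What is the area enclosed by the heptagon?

994.5

Apply the surveyor's formula: 2A = Σ (x_i·y_{i+1} − x_{i+1}·y_i), indices taken mod 7.
Σ = (277) + (236) + (112) + (368) + (526) + (165) + (305) = 1989
Area = |Σ|/2 = 994.5.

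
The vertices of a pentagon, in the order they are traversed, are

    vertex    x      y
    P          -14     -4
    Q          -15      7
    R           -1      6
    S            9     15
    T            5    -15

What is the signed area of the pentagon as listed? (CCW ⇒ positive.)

-375

Apply the surveyor's formula: 2A = Σ (x_i·y_{i+1} − x_{i+1}·y_i), indices taken mod 5.
Cross-terms: -158, -83, -69, -210, -230  ⇒  Σ = -750
Signed area = Σ/2 = -375 (negative ⇒ clockwise traversal).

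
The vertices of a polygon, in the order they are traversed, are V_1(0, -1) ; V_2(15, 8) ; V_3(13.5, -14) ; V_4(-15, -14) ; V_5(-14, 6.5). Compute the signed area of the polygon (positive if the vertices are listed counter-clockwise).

-490.75

Σ = (15) + (-318) + (-399) + (-293.5) + (14) = -981.5
Signed area = Σ/2 = -490.75 (negative ⇒ clockwise traversal).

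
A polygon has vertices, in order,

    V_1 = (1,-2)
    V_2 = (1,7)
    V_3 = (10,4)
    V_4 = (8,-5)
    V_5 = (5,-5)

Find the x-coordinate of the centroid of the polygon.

Apply the shoelace (surveyor's) formula. First the cross-terms c_i = x_i·y_{i+1} − x_{i+1}·y_i:
  9, -66, -82, -15, -5  ⇒  2A = -159, A = -79.5.
Then Σ (x_i + x_{i+1})·c_i = -2409, so x̄ = -2409 / (6·(-79.5)) = 803/159.

803/159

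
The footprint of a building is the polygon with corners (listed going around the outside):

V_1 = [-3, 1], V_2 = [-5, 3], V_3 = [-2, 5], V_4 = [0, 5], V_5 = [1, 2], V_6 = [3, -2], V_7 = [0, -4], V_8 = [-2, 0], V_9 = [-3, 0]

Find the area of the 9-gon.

Apply the shoelace (surveyor's) formula: 2A = Σ (x_i·y_{i+1} − x_{i+1}·y_i), indices taken mod 9.
Σ = (-4) + (-19) + (-10) + (-5) + (-8) + (-12) + (-8) + (0) + (-3) = -69
Area = |Σ|/2 = 34.5.

34.5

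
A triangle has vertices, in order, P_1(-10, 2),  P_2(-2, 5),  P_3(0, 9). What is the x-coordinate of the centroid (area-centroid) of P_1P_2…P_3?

-4

Apply the shoelace formula. First the cross-terms c_i = x_i·y_{i+1} − x_{i+1}·y_i:
  -46, -18, 90  ⇒  2A = 26, A = 13.
Then Σ (x_i + x_{i+1})·c_i = -312, so x̄ = -312 / (6·13) = -4.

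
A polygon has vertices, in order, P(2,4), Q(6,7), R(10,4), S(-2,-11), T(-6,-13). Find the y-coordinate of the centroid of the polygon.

Apply the surveyor's formula. First the cross-terms c_i = x_i·y_{i+1} − x_{i+1}·y_i:
  -10, -46, -102, -40, 2  ⇒  2A = -196, A = -98.
Then Σ (y_i + y_{i+1})·c_i = 1040, so ȳ = 1040 / (6·(-98)) = -260/147.

-260/147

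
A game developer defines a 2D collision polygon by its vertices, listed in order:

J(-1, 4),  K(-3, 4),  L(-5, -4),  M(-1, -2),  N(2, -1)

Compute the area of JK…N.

Σ = (8) + (32) + (6) + (5) + (7) = 58
Area = |Σ|/2 = 29.

29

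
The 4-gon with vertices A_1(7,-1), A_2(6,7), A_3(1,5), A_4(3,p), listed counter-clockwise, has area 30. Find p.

The doubled signed area Σ (x_i y_{i+1} − x_{i+1} y_i) is linear in p.
With p=0 it equals 60; the coefficient of p is -6 (from the two edges through A_4).
So -6·p + 60 = 2·30 = 60 ⇒ p = 0.

0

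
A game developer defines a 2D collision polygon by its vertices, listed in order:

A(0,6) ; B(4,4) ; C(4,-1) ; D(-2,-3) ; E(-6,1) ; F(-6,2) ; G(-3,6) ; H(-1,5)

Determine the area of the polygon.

Cross-terms: -24, -20, -14, -20, -6, -30, -9, -6  ⇒  Σ = -129
Area = |Σ|/2 = 64.5.

64.5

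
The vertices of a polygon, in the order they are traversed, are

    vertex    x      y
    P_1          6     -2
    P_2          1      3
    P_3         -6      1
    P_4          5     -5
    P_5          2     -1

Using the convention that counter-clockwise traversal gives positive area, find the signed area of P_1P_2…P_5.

35.5

Apply the surveyor's formula: 2A = Σ (x_i·y_{i+1} − x_{i+1}·y_i), indices taken mod 5.
Σ = (20) + (19) + (25) + (5) + (2) = 71
Signed area = Σ/2 = 35.5 (positive ⇒ counter-clockwise traversal).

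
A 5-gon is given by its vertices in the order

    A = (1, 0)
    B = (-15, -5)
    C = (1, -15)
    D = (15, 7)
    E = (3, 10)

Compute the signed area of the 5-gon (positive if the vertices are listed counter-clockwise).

Apply the surveyor's formula: 2A = Σ (x_i·y_{i+1} − x_{i+1}·y_i), indices taken mod 5.
Cross-terms: -5, 230, 232, 129, -10  ⇒  Σ = 576
Signed area = Σ/2 = 288 (positive ⇒ counter-clockwise traversal).

288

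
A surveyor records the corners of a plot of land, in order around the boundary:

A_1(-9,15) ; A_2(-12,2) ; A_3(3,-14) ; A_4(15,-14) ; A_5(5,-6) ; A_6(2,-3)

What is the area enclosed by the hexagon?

236

Cross-terms: 162, 162, 168, -20, -3, 3  ⇒  Σ = 472
Area = |Σ|/2 = 236.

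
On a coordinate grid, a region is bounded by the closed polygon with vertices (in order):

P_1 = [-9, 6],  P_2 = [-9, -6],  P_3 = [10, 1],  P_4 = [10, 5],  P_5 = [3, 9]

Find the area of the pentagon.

186.5

Apply the shoelace formula: 2A = Σ (x_i·y_{i+1} − x_{i+1}·y_i), indices taken mod 5.
Σ = (108) + (51) + (40) + (75) + (99) = 373
Area = |Σ|/2 = 186.5.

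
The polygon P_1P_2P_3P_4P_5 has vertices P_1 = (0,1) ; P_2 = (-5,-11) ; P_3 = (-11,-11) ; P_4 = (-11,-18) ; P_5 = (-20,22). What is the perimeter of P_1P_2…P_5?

|P_1P_2| = √((-5)² + (-12)²) = √169 = 13
|P_2P_3| = √((-6)² + (0)²) = √36 = 6
|P_3P_4| = √((0)² + (-7)²) = √49 = 7
|P_4P_5| = √((-9)² + (40)²) = √1681 = 41
|P_5P_1| = √((20)² + (-21)²) = √841 = 29
Perimeter = 13 + 6 + 7 + 41 + 29 = 96.

96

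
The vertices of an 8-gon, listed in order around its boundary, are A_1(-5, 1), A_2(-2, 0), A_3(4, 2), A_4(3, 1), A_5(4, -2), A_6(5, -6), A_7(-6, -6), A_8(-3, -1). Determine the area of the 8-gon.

57

Cross-terms: 2, -4, -2, -10, -14, -66, -12, -8  ⇒  Σ = -114
Area = |Σ|/2 = 57.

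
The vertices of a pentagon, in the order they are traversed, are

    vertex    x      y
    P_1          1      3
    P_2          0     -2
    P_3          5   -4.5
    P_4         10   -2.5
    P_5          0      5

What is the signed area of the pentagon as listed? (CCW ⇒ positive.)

42.75

Σ = (-2) + (10) + (32.5) + (50) + (-5) = 85.5
Signed area = Σ/2 = 42.75 (positive ⇒ counter-clockwise traversal).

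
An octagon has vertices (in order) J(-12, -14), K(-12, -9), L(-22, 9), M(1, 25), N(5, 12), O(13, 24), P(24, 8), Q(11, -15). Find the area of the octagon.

Apply the surveyor's formula: 2A = Σ (x_i·y_{i+1} − x_{i+1}·y_i), indices taken mod 8.
Σ = (-60) + (-306) + (-559) + (-113) + (-36) + (-472) + (-448) + (-334) = -2328
Area = |Σ|/2 = 1164.

1164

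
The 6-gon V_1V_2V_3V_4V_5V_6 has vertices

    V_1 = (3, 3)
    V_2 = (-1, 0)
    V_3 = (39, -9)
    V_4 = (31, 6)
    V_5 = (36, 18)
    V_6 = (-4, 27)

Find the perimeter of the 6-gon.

|V_1V_2| = √((-4)² + (-3)²) = √25 = 5
|V_2V_3| = √((40)² + (-9)²) = √1681 = 41
|V_3V_4| = √((-8)² + (15)²) = √289 = 17
|V_4V_5| = √((5)² + (12)²) = √169 = 13
|V_5V_6| = √((-40)² + (9)²) = √1681 = 41
|V_6V_1| = √((7)² + (-24)²) = √625 = 25
Perimeter = 5 + 41 + 17 + 13 + 41 + 25 = 142.

142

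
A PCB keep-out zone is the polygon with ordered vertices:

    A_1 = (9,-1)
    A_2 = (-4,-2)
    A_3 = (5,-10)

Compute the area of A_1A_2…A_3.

56.5

Apply Gauss's area formula: 2A = Σ (x_i·y_{i+1} − x_{i+1}·y_i), indices taken mod 3.
A_1→A_2: (9)(-2) − (-4)(-1) = -22
A_2→A_3: (-4)(-10) − (5)(-2) = 50
A_3→A_1: (5)(-1) − (9)(-10) = 85
Σ = 113
Area = |Σ|/2 = 56.5.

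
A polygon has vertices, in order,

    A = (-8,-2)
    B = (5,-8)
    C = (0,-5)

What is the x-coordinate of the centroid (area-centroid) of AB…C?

Apply the shoelace (surveyor's) formula. First the cross-terms c_i = x_i·y_{i+1} − x_{i+1}·y_i:
  74, -25, -40  ⇒  2A = 9, A = 4.5.
Then Σ (x_i + x_{i+1})·c_i = -27, so x̄ = -27 / (6·4.5) = -1.

-1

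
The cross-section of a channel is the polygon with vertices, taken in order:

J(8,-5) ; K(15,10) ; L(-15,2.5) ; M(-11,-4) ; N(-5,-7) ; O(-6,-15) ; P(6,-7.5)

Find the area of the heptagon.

342.5

J→K: (8)(10) − (15)(-5) = 155
K→L: (15)(2.5) − (-15)(10) = 187.5
L→M: (-15)(-4) − (-11)(2.5) = 87.5
M→N: (-11)(-7) − (-5)(-4) = 57
N→O: (-5)(-15) − (-6)(-7) = 33
O→P: (-6)(-7.5) − (6)(-15) = 135
P→J: (6)(-5) − (8)(-7.5) = 30
Σ = 685
Area = |Σ|/2 = 342.5.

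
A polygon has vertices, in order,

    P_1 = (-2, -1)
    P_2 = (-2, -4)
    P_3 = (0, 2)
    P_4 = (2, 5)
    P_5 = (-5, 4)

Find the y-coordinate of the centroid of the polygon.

Apply the surveyor's formula. First the cross-terms c_i = x_i·y_{i+1} − x_{i+1}·y_i:
  6, -4, -4, 33, 13  ⇒  2A = 44, A = 22.
Then Σ (y_i + y_{i+1})·c_i = 286, so ȳ = 286 / (6·22) = 13/6.

13/6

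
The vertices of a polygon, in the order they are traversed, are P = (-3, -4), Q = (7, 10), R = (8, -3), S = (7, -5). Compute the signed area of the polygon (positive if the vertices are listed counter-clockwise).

-82.5

Cross-terms: -2, -101, -19, -43  ⇒  Σ = -165
Signed area = Σ/2 = -82.5 (negative ⇒ clockwise traversal).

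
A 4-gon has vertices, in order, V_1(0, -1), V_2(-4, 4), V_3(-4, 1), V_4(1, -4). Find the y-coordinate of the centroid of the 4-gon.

Apply the surveyor's formula. First the cross-terms c_i = x_i·y_{i+1} − x_{i+1}·y_i:
  -4, 12, 15, -1  ⇒  2A = 22, A = 11.
Then Σ (y_i + y_{i+1})·c_i = 8, so ȳ = 8 / (6·11) = 4/33.

4/33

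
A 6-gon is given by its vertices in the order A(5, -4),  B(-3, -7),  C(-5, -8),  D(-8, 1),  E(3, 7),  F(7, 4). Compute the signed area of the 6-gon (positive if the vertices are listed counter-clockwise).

Apply the surveyor's formula: 2A = Σ (x_i·y_{i+1} − x_{i+1}·y_i), indices taken mod 6.
Σ = (-47) + (-11) + (-69) + (-59) + (-37) + (-48) = -271
Signed area = Σ/2 = -135.5 (negative ⇒ clockwise traversal).

-135.5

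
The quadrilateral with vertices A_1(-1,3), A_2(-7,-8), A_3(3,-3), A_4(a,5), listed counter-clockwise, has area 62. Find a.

5

Write out the shoelace sum; only the two edges meeting at A_4 involve a:
2·Area = [(3·5 − a·(-3)) + (a·3 − (-1)·5)] + 74
       = 6·a + 94 = 124
⇒ a = 5.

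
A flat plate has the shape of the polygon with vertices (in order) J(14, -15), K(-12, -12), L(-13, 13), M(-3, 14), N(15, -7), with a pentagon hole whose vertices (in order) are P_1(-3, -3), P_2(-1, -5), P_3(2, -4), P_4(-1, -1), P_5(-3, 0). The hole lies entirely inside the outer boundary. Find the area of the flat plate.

546.5

Outer boundary:
Cross-terms: -348, -312, -143, -189, -127  ⇒  Σ = -1119
Area = |Σ|/2 = 559.5.
Hole:
Apply the surveyor's formula: 2A = Σ (x_i·y_{i+1} − x_{i+1}·y_i), indices taken mod 5.
Σ = (12) + (14) + (-6) + (-3) + (9) = 26
Area = |Σ|/2 = 13.
Net area = 559.5 − 13 = 546.5.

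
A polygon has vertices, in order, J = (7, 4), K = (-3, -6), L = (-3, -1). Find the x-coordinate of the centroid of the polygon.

Apply the surveyor's formula. First the cross-terms c_i = x_i·y_{i+1} − x_{i+1}·y_i:
  -30, -15, -5  ⇒  2A = -50, A = -25.
Then Σ (x_i + x_{i+1})·c_i = -50, so x̄ = -50 / (6·(-25)) = 1/3.

1/3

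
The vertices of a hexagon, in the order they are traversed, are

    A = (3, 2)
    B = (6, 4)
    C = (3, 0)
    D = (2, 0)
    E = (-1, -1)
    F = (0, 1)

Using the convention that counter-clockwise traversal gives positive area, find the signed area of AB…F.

-9

Apply the shoelace (surveyor's) formula: 2A = Σ (x_i·y_{i+1} − x_{i+1}·y_i), indices taken mod 6.
Σ = (0) + (-12) + (0) + (-2) + (-1) + (-3) = -18
Signed area = Σ/2 = -9 (negative ⇒ clockwise traversal).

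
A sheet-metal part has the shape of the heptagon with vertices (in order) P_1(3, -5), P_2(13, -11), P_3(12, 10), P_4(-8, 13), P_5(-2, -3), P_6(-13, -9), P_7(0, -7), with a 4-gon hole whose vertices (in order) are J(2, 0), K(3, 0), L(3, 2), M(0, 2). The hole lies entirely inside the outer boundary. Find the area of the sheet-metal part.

331.5

Outer boundary:
Apply the surveyor's formula: 2A = Σ (x_i·y_{i+1} − x_{i+1}·y_i), indices taken mod 7.
Σ = (32) + (262) + (236) + (50) + (-21) + (91) + (21) = 671
Area = |Σ|/2 = 335.5.
Hole:
Apply Gauss's area formula: 2A = Σ (x_i·y_{i+1} − x_{i+1}·y_i), indices taken mod 4.
Σ = (0) + (6) + (6) + (-4) = 8
Area = |Σ|/2 = 4.
Net area = 335.5 − 4 = 331.5.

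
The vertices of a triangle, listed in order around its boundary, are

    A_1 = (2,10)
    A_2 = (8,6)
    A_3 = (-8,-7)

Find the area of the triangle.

Σ = (-68) + (-8) + (-66) = -142
Area = |Σ|/2 = 71.

71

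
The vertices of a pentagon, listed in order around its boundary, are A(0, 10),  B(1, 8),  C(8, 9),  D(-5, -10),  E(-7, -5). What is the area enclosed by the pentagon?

107.5

Σ = (-10) + (-55) + (-35) + (-45) + (-70) = -215
Area = |Σ|/2 = 107.5.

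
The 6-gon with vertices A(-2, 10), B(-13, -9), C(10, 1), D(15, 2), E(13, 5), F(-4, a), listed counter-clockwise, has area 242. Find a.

15

The doubled signed area Σ (x_i y_{i+1} − x_{i+1} y_i) is linear in a.
With a=0 it equals 259; the coefficient of a is 15 (from the two edges through F).
So 15·a + 259 = 2·242 = 484 ⇒ a = 15.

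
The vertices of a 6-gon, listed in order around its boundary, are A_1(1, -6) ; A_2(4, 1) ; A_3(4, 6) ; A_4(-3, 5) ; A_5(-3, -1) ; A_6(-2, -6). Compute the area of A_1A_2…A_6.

Apply the shoelace (surveyor's) formula: 2A = Σ (x_i·y_{i+1} − x_{i+1}·y_i), indices taken mod 6.
Cross-terms: 25, 20, 38, 18, 16, 18  ⇒  Σ = 135
Area = |Σ|/2 = 67.5.

67.5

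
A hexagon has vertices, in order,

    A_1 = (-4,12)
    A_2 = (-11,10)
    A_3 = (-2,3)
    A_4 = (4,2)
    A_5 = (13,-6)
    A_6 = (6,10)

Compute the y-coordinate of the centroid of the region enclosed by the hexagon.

Apply the surveyor's formula. First the cross-terms c_i = x_i·y_{i+1} − x_{i+1}·y_i:
  92, -13, -16, -50, 166, 112  ⇒  2A = 291, A = 145.5.
Then Σ (y_i + y_{i+1})·c_i = 5103, so ȳ = 5103 / (6·145.5) = 567/97.

567/97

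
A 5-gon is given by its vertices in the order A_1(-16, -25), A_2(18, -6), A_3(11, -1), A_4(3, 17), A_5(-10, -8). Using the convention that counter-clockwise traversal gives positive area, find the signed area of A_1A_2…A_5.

526

Cross-terms: 546, 48, 190, 146, 122  ⇒  Σ = 1052
Signed area = Σ/2 = 526 (positive ⇒ counter-clockwise traversal).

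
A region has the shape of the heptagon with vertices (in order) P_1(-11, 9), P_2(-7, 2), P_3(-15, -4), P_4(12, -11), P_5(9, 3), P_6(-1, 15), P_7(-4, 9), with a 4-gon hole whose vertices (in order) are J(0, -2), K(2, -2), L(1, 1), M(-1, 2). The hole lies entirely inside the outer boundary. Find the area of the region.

Outer boundary:
Apply the shoelace formula: 2A = Σ (x_i·y_{i+1} − x_{i+1}·y_i), indices taken mod 7.
Σ = (41) + (58) + (213) + (135) + (138) + (51) + (63) = 699
Area = |Σ|/2 = 349.5.
Hole:
Apply the surveyor's formula: 2A = Σ (x_i·y_{i+1} − x_{i+1}·y_i), indices taken mod 4.
Cross-terms: 4, 4, 3, 2  ⇒  Σ = 13
Area = |Σ|/2 = 6.5.
Net area = 349.5 − 6.5 = 343.

343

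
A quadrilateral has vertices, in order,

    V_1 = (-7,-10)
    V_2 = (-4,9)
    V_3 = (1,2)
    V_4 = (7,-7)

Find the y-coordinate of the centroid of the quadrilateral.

Apply the surveyor's formula. First the cross-terms c_i = x_i·y_{i+1} − x_{i+1}·y_i:
  -103, -17, -21, -119  ⇒  2A = -260, A = -130.
Then Σ (y_i + y_{i+1})·c_i = 2044, so ȳ = 2044 / (6·(-130)) = -511/195.

-511/195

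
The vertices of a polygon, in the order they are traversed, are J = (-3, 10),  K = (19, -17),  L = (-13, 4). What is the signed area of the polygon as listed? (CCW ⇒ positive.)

-201

Σ = (-139) + (-145) + (-118) = -402
Signed area = Σ/2 = -201 (negative ⇒ clockwise traversal).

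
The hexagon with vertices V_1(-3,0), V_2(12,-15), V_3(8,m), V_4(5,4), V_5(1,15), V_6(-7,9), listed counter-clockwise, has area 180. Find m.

-7

The doubled signed area Σ (x_i y_{i+1} − x_{i+1} y_i) is linear in m.
With m=0 it equals 409; the coefficient of m is 7 (from the two edges through V_3).
So 7·m + 409 = 2·180 = 360 ⇒ m = -7.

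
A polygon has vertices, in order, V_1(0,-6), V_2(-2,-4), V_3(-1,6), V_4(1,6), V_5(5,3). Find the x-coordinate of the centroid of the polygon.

Apply the shoelace formula. First the cross-terms c_i = x_i·y_{i+1} − x_{i+1}·y_i:
  -12, -16, -12, -27, -30  ⇒  2A = -97, A = -48.5.
Then Σ (x_i + x_{i+1})·c_i = -240, so x̄ = -240 / (6·(-48.5)) = 80/97.

80/97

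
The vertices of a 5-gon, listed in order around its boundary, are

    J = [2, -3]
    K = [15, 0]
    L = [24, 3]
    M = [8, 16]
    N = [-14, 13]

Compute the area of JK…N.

Apply Gauss's area formula: 2A = Σ (x_i·y_{i+1} − x_{i+1}·y_i), indices taken mod 5.
J→K: (2)(0) − (15)(-3) = 45
K→L: (15)(3) − (24)(0) = 45
L→M: (24)(16) − (8)(3) = 360
M→N: (8)(13) − (-14)(16) = 328
N→J: (-14)(-3) − (2)(13) = 16
Σ = 794
Area = |Σ|/2 = 397.

397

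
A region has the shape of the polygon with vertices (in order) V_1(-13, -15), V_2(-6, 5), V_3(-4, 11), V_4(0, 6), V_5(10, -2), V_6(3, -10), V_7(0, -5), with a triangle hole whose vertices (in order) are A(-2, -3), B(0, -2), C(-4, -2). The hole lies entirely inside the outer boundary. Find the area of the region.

Outer boundary:
Apply Gauss's area formula: 2A = Σ (x_i·y_{i+1} − x_{i+1}·y_i), indices taken mod 7.
Cross-terms: -155, -46, -24, -60, -94, -15, -65  ⇒  Σ = -459
Area = |Σ|/2 = 229.5.
Hole:
Apply the shoelace (surveyor's) formula: 2A = Σ (x_i·y_{i+1} − x_{i+1}·y_i), indices taken mod 3.
A→B: (-2)(-2) − (0)(-3) = 4
B→C: (0)(-2) − (-4)(-2) = -8
C→A: (-4)(-3) − (-2)(-2) = 8
Σ = 4
Area = |Σ|/2 = 2.
Net area = 229.5 − 2 = 227.5.

227.5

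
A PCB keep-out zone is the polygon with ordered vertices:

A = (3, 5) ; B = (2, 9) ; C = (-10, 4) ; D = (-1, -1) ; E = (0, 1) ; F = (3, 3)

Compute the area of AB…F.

65.5

Apply Gauss's area formula: 2A = Σ (x_i·y_{i+1} − x_{i+1}·y_i), indices taken mod 6.
Σ = (17) + (98) + (14) + (-1) + (-3) + (6) = 131
Area = |Σ|/2 = 65.5.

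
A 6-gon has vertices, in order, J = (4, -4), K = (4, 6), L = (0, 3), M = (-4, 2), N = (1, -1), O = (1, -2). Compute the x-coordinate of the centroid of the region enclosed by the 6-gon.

Apply the surveyor's formula. First the cross-terms c_i = x_i·y_{i+1} − x_{i+1}·y_i:
  40, 12, 12, 2, -1, 4  ⇒  2A = 69, A = 34.5.
Then Σ (x_i + x_{i+1})·c_i = 332, so x̄ = 332 / (6·34.5) = 332/207.

332/207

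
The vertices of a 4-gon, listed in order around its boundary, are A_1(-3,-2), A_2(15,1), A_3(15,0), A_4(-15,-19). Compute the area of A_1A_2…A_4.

Apply the shoelace formula: 2A = Σ (x_i·y_{i+1} − x_{i+1}·y_i), indices taken mod 4.
A_1→A_2: (-3)(1) − (15)(-2) = 27
A_2→A_3: (15)(0) − (15)(1) = -15
A_3→A_4: (15)(-19) − (-15)(0) = -285
A_4→A_1: (-15)(-2) − (-3)(-19) = -27
Σ = -300
Area = |Σ|/2 = 150.

150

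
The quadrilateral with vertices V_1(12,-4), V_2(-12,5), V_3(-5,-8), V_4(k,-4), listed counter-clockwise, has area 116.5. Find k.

8

The doubled signed area Σ (x_i y_{i+1} − x_{i+1} y_i) is linear in k.
With k=0 it equals 201; the coefficient of k is 4 (from the two edges through V_4).
So 4·k + 201 = 2·116.5 = 233 ⇒ k = 8.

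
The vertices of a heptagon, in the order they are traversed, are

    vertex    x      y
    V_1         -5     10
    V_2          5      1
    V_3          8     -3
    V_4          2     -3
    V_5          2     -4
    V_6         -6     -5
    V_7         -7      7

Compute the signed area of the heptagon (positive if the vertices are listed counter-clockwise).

Cross-terms: -55, -23, -18, -2, -34, -77, -35  ⇒  Σ = -244
Signed area = Σ/2 = -122 (negative ⇒ clockwise traversal).

-122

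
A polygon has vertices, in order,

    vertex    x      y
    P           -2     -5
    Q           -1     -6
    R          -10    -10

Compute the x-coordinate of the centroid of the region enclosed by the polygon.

-13/3

Apply the shoelace (surveyor's) formula. First the cross-terms c_i = x_i·y_{i+1} − x_{i+1}·y_i:
  7, -50, 30  ⇒  2A = -13, A = -6.5.
Then Σ (x_i + x_{i+1})·c_i = 169, so x̄ = 169 / (6·(-6.5)) = -13/3.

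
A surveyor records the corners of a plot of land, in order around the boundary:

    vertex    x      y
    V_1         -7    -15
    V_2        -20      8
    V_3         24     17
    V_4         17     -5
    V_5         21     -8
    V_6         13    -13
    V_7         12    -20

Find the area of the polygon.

960.5

V_1→V_2: (-7)(8) − (-20)(-15) = -356
V_2→V_3: (-20)(17) − (24)(8) = -532
V_3→V_4: (24)(-5) − (17)(17) = -409
V_4→V_5: (17)(-8) − (21)(-5) = -31
V_5→V_6: (21)(-13) − (13)(-8) = -169
V_6→V_7: (13)(-20) − (12)(-13) = -104
V_7→V_1: (12)(-15) − (-7)(-20) = -320
Σ = -1921
Area = |Σ|/2 = 960.5.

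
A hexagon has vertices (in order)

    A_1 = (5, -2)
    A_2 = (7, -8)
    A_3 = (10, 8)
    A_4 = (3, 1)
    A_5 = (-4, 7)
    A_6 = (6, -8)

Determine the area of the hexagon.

69.5

A_1→A_2: (5)(-8) − (7)(-2) = -26
A_2→A_3: (7)(8) − (10)(-8) = 136
A_3→A_4: (10)(1) − (3)(8) = -14
A_4→A_5: (3)(7) − (-4)(1) = 25
A_5→A_6: (-4)(-8) − (6)(7) = -10
A_6→A_1: (6)(-2) − (5)(-8) = 28
Σ = 139
Area = |Σ|/2 = 69.5.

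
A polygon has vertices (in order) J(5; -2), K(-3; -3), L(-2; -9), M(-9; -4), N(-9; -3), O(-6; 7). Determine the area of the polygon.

Σ = (-21) + (21) + (-73) + (-9) + (-81) + (-23) = -186
Area = |Σ|/2 = 93.

93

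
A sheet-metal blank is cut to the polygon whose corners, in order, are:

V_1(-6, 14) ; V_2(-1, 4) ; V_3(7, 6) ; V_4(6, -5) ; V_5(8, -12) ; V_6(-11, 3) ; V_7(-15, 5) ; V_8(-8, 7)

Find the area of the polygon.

200

V_1→V_2: (-6)(4) − (-1)(14) = -10
V_2→V_3: (-1)(6) − (7)(4) = -34
V_3→V_4: (7)(-5) − (6)(6) = -71
V_4→V_5: (6)(-12) − (8)(-5) = -32
V_5→V_6: (8)(3) − (-11)(-12) = -108
V_6→V_7: (-11)(5) − (-15)(3) = -10
V_7→V_8: (-15)(7) − (-8)(5) = -65
V_8→V_1: (-8)(14) − (-6)(7) = -70
Σ = -400
Area = |Σ|/2 = 200.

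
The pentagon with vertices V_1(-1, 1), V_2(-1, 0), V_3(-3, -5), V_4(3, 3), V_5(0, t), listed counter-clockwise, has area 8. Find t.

The doubled signed area Σ (x_i y_{i+1} − x_{i+1} y_i) is linear in t.
With t=0 it equals 12; the coefficient of t is 4 (from the two edges through V_5).
So 4·t + 12 = 2·8 = 16 ⇒ t = 1.

1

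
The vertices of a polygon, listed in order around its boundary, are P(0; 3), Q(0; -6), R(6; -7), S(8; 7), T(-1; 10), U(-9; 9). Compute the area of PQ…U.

Apply Gauss's area formula: 2A = Σ (x_i·y_{i+1} − x_{i+1}·y_i), indices taken mod 6.
Cross-terms: 0, 36, 98, 87, 81, -27  ⇒  Σ = 275
Area = |Σ|/2 = 137.5.

137.5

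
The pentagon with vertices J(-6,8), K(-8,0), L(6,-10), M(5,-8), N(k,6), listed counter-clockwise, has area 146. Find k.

5

Write out the shoelace sum; only the two edges meeting at N involve k:
2·Area = [(5·6 − k·(-8)) + (k·8 − (-6)·6)] + 146
       = 16·k + 212 = 292
⇒ k = 5.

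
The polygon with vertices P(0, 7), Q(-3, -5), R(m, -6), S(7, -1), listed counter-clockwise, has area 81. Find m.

8

The doubled signed area Σ (x_i y_{i+1} − x_{i+1} y_i) is linear in m.
With m=0 it equals 130; the coefficient of m is 4 (from the two edges through R).
So 4·m + 130 = 2·81 = 162 ⇒ m = 8.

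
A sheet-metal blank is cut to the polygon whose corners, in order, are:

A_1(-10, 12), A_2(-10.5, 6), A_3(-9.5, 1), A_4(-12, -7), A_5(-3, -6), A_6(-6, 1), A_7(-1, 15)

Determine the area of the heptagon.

126

Cross-terms: 66, 46.5, 78.5, 51, -39, -89, 138  ⇒  Σ = 252
Area = |Σ|/2 = 126.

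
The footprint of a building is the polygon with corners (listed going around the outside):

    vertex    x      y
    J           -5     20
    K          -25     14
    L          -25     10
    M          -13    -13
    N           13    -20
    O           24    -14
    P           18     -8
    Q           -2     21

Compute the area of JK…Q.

Apply the shoelace formula: 2A = Σ (x_i·y_{i+1} − x_{i+1}·y_i), indices taken mod 8.
Σ = (430) + (100) + (455) + (429) + (298) + (60) + (362) + (65) = 2199
Area = |Σ|/2 = 1099.5.

1099.5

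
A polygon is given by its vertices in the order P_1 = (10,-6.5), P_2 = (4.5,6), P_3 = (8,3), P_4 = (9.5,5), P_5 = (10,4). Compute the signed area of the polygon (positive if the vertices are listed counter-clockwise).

-25.375

Apply Gauss's area formula: 2A = Σ (x_i·y_{i+1} − x_{i+1}·y_i), indices taken mod 5.
P_1→P_2: (10)(6) − (4.5)(-6.5) = 89.25
P_2→P_3: (4.5)(3) − (8)(6) = -34.5
P_3→P_4: (8)(5) − (9.5)(3) = 11.5
P_4→P_5: (9.5)(4) − (10)(5) = -12
P_5→P_1: (10)(-6.5) − (10)(4) = -105
Σ = -50.75
Signed area = Σ/2 = -25.375 (negative ⇒ clockwise traversal).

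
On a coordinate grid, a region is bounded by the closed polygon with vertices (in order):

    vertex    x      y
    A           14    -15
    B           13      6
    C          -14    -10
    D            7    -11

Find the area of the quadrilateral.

253

Apply the surveyor's formula: 2A = Σ (x_i·y_{i+1} − x_{i+1}·y_i), indices taken mod 4.
A→B: (14)(6) − (13)(-15) = 279
B→C: (13)(-10) − (-14)(6) = -46
C→D: (-14)(-11) − (7)(-10) = 224
D→A: (7)(-15) − (14)(-11) = 49
Σ = 506
Area = |Σ|/2 = 253.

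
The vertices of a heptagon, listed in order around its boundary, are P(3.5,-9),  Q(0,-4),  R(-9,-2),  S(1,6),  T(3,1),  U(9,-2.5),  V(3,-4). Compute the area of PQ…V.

88.5

Apply Gauss's area formula: 2A = Σ (x_i·y_{i+1} − x_{i+1}·y_i), indices taken mod 7.
P→Q: (3.5)(-4) − (0)(-9) = -14
Q→R: (0)(-2) − (-9)(-4) = -36
R→S: (-9)(6) − (1)(-2) = -52
S→T: (1)(1) − (3)(6) = -17
T→U: (3)(-2.5) − (9)(1) = -16.5
U→V: (9)(-4) − (3)(-2.5) = -28.5
V→P: (3)(-9) − (3.5)(-4) = -13
Σ = -177
Area = |Σ|/2 = 88.5.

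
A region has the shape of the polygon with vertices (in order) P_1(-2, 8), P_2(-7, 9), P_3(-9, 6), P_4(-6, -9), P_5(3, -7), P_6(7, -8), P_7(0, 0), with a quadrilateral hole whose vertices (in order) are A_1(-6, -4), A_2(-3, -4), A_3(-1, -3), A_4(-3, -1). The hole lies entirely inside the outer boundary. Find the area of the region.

136.5

Outer boundary:
Σ = (38) + (39) + (117) + (69) + (25) + (0) + (0) = 288
Area = |Σ|/2 = 144.
Hole:
Apply the shoelace formula: 2A = Σ (x_i·y_{i+1} − x_{i+1}·y_i), indices taken mod 4.
Σ = (12) + (5) + (-8) + (6) = 15
Area = |Σ|/2 = 7.5.
Net area = 144 − 7.5 = 136.5.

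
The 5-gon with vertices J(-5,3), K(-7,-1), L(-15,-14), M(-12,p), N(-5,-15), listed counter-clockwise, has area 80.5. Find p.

-13

Write out the shoelace sum; only the two edges meeting at M involve p:
2·Area = [((-15)·p − (-12)·(-14)) + ((-12)·(-15) − (-5)·p)] + 19
       = -10·p + 31 = 161
⇒ p = -13.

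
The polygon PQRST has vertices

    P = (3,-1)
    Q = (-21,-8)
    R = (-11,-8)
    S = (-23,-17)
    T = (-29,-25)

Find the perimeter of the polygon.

|PQ| = √((-24)² + (-7)²) = √625 = 25
|QR| = √((10)² + (0)²) = √100 = 10
|RS| = √((-12)² + (-9)²) = √225 = 15
|ST| = √((-6)² + (-8)²) = √100 = 10
|TP| = √((32)² + (24)²) = √1600 = 40
Perimeter = 25 + 10 + 15 + 10 + 40 = 100.

100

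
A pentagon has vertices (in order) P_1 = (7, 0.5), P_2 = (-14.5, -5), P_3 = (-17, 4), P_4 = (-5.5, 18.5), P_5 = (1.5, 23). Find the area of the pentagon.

Apply the shoelace (surveyor's) formula: 2A = Σ (x_i·y_{i+1} − x_{i+1}·y_i), indices taken mod 5.
P_1→P_2: (7)(-5) − (-14.5)(0.5) = -27.75
P_2→P_3: (-14.5)(4) − (-17)(-5) = -143
P_3→P_4: (-17)(18.5) − (-5.5)(4) = -292.5
P_4→P_5: (-5.5)(23) − (1.5)(18.5) = -154.25
P_5→P_1: (1.5)(0.5) − (7)(23) = -160.25
Σ = -777.75
Area = |Σ|/2 = 388.875.

388.875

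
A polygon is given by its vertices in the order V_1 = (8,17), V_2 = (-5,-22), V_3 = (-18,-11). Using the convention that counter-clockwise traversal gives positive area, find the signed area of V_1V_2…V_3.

-325

Apply the shoelace (surveyor's) formula: 2A = Σ (x_i·y_{i+1} − x_{i+1}·y_i), indices taken mod 3.
Cross-terms: -91, -341, -218  ⇒  Σ = -650
Signed area = Σ/2 = -325 (negative ⇒ clockwise traversal).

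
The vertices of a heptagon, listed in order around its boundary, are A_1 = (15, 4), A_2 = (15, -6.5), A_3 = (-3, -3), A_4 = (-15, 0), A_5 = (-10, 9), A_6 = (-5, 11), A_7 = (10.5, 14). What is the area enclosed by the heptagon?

Apply Gauss's area formula: 2A = Σ (x_i·y_{i+1} − x_{i+1}·y_i), indices taken mod 7.
A_1→A_2: (15)(-6.5) − (15)(4) = -157.5
A_2→A_3: (15)(-3) − (-3)(-6.5) = -64.5
A_3→A_4: (-3)(0) − (-15)(-3) = -45
A_4→A_5: (-15)(9) − (-10)(0) = -135
A_5→A_6: (-10)(11) − (-5)(9) = -65
A_6→A_7: (-5)(14) − (10.5)(11) = -185.5
A_7→A_1: (10.5)(4) − (15)(14) = -168
Σ = -820.5
Area = |Σ|/2 = 410.25.

410.25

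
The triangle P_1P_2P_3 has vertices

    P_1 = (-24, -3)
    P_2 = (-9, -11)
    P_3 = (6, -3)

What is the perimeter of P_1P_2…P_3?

|P_1P_2| = √((15)² + (-8)²) = √289 = 17
|P_2P_3| = √((15)² + (8)²) = √289 = 17
|P_3P_1| = √((-30)² + (0)²) = √900 = 30
Perimeter = 17 + 17 + 30 = 64.

64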